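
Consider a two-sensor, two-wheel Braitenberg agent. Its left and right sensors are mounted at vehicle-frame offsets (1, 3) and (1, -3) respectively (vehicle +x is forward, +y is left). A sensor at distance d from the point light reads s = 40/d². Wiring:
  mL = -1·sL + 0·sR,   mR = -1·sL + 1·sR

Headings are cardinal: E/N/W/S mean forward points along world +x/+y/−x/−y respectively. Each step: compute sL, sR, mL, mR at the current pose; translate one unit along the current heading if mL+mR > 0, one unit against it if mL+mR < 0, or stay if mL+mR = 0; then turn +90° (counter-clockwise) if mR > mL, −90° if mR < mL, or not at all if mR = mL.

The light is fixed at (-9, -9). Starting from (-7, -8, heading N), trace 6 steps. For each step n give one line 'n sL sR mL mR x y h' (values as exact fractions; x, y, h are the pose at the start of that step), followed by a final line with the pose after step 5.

0 8 40/29 -8 -192/29 -7 -8 N
1 4 4 -4 0 -7 -9 W
2 40/37 40 -40/37 1440/37 -6 -9 S
3 2 5/4 -2 -3/4 -6 -10 E
4 40 8/5 -40 -192/5 -7 -10 N
5 20/13 20 -20/13 240/13 -7 -11 W
final -8 -11 S

n=0: pose=(-7,-8,N); sL=8, sR=40/29; mL=-8, mR=-192/29; mL+mR=-424/29 → advance -1; mR−mL=40/29 → turn +1·90°
n=1: pose=(-7,-9,W); sL=4, sR=4; mL=-4, mR=0; mL+mR=-4 → advance -1; mR−mL=4 → turn +1·90°
n=2: pose=(-6,-9,S); sL=40/37, sR=40; mL=-40/37, mR=1440/37; mL+mR=1400/37 → advance +1; mR−mL=40 → turn +1·90°
n=3: pose=(-6,-10,E); sL=2, sR=5/4; mL=-2, mR=-3/4; mL+mR=-11/4 → advance -1; mR−mL=5/4 → turn +1·90°
n=4: pose=(-7,-10,N); sL=40, sR=8/5; mL=-40, mR=-192/5; mL+mR=-392/5 → advance -1; mR−mL=8/5 → turn +1·90°
n=5: pose=(-7,-11,W); sL=20/13, sR=20; mL=-20/13, mR=240/13; mL+mR=220/13 → advance +1; mR−mL=20 → turn +1·90°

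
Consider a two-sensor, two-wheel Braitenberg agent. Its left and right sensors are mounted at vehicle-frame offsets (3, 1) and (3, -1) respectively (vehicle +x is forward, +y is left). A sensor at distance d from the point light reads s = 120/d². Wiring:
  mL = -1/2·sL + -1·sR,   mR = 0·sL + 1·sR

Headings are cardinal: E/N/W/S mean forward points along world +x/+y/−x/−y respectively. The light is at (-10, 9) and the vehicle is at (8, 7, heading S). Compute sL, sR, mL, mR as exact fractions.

left sensor world pos  = (9, 4); dL² = 386
right sensor world pos = (7, 4); dR² = 314
sL = 120/386 = 60/193
sR = 120/314 = 60/157
mL = -1/2·sL + -1·sR = -16290/30301
mR = 0·sL + 1·sR = 60/157

60/193 60/157 -16290/30301 60/157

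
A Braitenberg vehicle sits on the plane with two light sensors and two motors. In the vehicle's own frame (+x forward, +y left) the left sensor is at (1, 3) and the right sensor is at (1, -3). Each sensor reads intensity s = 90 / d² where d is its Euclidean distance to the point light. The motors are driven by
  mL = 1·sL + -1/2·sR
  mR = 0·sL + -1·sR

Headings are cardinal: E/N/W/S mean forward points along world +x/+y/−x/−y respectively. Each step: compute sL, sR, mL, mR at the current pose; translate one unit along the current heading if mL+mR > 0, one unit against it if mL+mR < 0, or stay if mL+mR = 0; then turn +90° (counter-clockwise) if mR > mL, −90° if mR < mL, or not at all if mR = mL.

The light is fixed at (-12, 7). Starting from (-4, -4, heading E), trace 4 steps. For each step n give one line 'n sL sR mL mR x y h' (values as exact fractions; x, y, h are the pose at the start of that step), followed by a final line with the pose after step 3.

n=0: pose=(-4,-4,E); sL=18/29, sR=90/277; mL=3681/8033, mR=-90/277; mL+mR=1071/8033 → advance +1; mR−mL=-6291/8033 → turn -1·90°
n=1: pose=(-3,-4,S); sL=5/16, sR=1/2; mL=1/16, mR=-1/2; mL+mR=-7/16 → advance -1; mR−mL=-9/16 → turn -1·90°
n=2: pose=(-3,-3,W); sL=90/233, sR=90/113; mL=-315/26329, mR=-90/113; mL+mR=-21285/26329 → advance -1; mR−mL=-20655/26329 → turn -1·90°
n=3: pose=(-2,-3,N); sL=9/13, sR=9/25; mL=333/650, mR=-9/25; mL+mR=99/650 → advance +1; mR−mL=-567/650 → turn -1·90°

0 18/29 90/277 3681/8033 -90/277 -4 -4 E
1 5/16 1/2 1/16 -1/2 -3 -4 S
2 90/233 90/113 -315/26329 -90/113 -3 -3 W
3 9/13 9/25 333/650 -9/25 -2 -3 N
final -2 -2 E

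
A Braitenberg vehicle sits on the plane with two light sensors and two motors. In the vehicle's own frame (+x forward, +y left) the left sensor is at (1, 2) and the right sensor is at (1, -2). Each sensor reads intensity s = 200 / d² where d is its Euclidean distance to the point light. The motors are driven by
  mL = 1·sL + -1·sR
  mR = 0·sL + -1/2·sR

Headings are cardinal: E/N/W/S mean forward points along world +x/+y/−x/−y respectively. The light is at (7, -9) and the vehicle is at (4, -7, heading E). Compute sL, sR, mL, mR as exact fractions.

left sensor world pos  = (5, -5); dL² = 20
right sensor world pos = (5, -9); dR² = 4
sL = 200/20 = 10
sR = 200/4 = 50
mL = 1·sL + -1·sR = -40
mR = 0·sL + -1/2·sR = -25

10 50 -40 -25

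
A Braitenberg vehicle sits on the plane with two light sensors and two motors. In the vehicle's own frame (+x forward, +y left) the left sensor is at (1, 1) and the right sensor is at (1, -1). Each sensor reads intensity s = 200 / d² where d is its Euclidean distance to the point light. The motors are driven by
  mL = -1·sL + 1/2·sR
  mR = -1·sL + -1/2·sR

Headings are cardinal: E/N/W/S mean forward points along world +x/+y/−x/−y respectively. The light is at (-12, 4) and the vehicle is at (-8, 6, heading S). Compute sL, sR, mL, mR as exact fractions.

100/13 20 30/13 -230/13

left sensor world pos  = (-7, 5); dL² = 26
right sensor world pos = (-9, 5); dR² = 10
sL = 200/26 = 100/13
sR = 200/10 = 20
mL = -1·sL + 1/2·sR = 30/13
mR = -1·sL + -1/2·sR = -230/13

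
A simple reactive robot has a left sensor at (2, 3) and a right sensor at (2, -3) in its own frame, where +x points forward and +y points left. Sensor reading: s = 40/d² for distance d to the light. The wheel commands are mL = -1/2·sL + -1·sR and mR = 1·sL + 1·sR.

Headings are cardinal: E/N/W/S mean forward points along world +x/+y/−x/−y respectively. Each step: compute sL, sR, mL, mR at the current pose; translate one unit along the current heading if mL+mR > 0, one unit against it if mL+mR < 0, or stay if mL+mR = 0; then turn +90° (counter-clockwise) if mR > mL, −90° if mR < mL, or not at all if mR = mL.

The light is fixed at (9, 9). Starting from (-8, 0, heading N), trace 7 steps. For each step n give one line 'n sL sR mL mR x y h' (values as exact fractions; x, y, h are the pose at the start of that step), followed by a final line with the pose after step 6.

0 40/449 8/49 -4572/22001 5552/22001 -8 0 N
1 20/241 20/193 -6750/46513 8680/46513 -8 1 W
2 8/65 40/541 -4764/35165 6928/35165 -9 1 S
3 10/73 1/10 -123/730 173/730 -9 0 E
4 40/449 8/49 -4572/22001 5552/22001 -8 0 N
5 20/241 20/193 -6750/46513 8680/46513 -8 1 W
6 8/65 40/541 -4764/35165 6928/35165 -9 1 S
final -9 0 E

n=0: pose=(-8,0,N); sL=40/449, sR=8/49; mL=-4572/22001, mR=5552/22001; mL+mR=20/449 → advance +1; mR−mL=10124/22001 → turn +1·90°
n=1: pose=(-8,1,W); sL=20/241, sR=20/193; mL=-6750/46513, mR=8680/46513; mL+mR=10/241 → advance +1; mR−mL=15430/46513 → turn +1·90°
n=2: pose=(-9,1,S); sL=8/65, sR=40/541; mL=-4764/35165, mR=6928/35165; mL+mR=4/65 → advance +1; mR−mL=11692/35165 → turn +1·90°
n=3: pose=(-9,0,E); sL=10/73, sR=1/10; mL=-123/730, mR=173/730; mL+mR=5/73 → advance +1; mR−mL=148/365 → turn +1·90°
n=4: pose=(-8,0,N); sL=40/449, sR=8/49; mL=-4572/22001, mR=5552/22001; mL+mR=20/449 → advance +1; mR−mL=10124/22001 → turn +1·90°
n=5: pose=(-8,1,W); sL=20/241, sR=20/193; mL=-6750/46513, mR=8680/46513; mL+mR=10/241 → advance +1; mR−mL=15430/46513 → turn +1·90°
n=6: pose=(-9,1,S); sL=8/65, sR=40/541; mL=-4764/35165, mR=6928/35165; mL+mR=4/65 → advance +1; mR−mL=11692/35165 → turn +1·90°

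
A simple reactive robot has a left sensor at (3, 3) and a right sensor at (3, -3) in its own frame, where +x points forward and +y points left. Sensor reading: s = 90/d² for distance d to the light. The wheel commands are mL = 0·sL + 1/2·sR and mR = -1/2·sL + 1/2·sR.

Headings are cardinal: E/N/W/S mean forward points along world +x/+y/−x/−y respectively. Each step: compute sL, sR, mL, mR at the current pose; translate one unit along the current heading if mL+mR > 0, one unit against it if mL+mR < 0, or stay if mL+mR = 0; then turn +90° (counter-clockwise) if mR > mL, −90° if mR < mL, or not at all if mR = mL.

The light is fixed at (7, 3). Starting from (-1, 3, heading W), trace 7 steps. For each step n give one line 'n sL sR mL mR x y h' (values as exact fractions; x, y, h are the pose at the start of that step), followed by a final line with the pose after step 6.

0 9/13 9/13 9/26 0 -1 3 W
1 10/17 2 1 12/17 -2 3 N
2 45/26 9/4 9/8 27/104 -2 4 E
3 90/29 18/25 9/25 -864/725 -1 4 S
4 45/61 45/73 45/146 -270/4453 -1 5 W
5 90/169 90/61 45/61 4860/10309 -2 5 N
6 5/4 5/2 5/4 5/8 -2 6 E
final -1 6 S

n=0: pose=(-1,3,W); sL=9/13, sR=9/13; mL=9/26, mR=0; mL+mR=9/26 → advance +1; mR−mL=-9/26 → turn -1·90°
n=1: pose=(-2,3,N); sL=10/17, sR=2; mL=1, mR=12/17; mL+mR=29/17 → advance +1; mR−mL=-5/17 → turn -1·90°
n=2: pose=(-2,4,E); sL=45/26, sR=9/4; mL=9/8, mR=27/104; mL+mR=18/13 → advance +1; mR−mL=-45/52 → turn -1·90°
n=3: pose=(-1,4,S); sL=90/29, sR=18/25; mL=9/25, mR=-864/725; mL+mR=-603/725 → advance -1; mR−mL=-45/29 → turn -1·90°
n=4: pose=(-1,5,W); sL=45/61, sR=45/73; mL=45/146, mR=-270/4453; mL+mR=2205/8906 → advance +1; mR−mL=-45/122 → turn -1·90°
n=5: pose=(-2,5,N); sL=90/169, sR=90/61; mL=45/61, mR=4860/10309; mL+mR=12465/10309 → advance +1; mR−mL=-45/169 → turn -1·90°
n=6: pose=(-2,6,E); sL=5/4, sR=5/2; mL=5/4, mR=5/8; mL+mR=15/8 → advance +1; mR−mL=-5/8 → turn -1·90°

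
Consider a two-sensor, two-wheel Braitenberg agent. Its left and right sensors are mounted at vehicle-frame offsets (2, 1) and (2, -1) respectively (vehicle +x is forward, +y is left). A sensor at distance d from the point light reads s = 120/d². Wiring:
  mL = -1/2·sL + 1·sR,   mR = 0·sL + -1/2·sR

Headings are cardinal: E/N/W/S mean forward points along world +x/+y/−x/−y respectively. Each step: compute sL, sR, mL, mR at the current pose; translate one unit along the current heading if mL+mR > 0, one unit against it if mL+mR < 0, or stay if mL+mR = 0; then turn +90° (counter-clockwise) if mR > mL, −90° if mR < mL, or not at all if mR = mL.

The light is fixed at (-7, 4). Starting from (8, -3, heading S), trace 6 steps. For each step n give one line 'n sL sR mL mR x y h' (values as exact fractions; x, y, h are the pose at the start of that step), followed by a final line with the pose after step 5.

n=0: pose=(8,-3,S); sL=120/337, sR=120/277; mL=23820/93349, mR=-60/277; mL+mR=3600/93349 → advance +1; mR−mL=-44040/93349 → turn -1·90°
n=1: pose=(8,-4,W); sL=12/25, sR=60/109; mL=846/2725, mR=-30/109; mL+mR=96/2725 → advance +1; mR−mL=-1596/2725 → turn -1·90°
n=2: pose=(7,-4,N); sL=24/41, sR=40/87; mL=596/3567, mR=-20/87; mL+mR=-224/3567 → advance -1; mR−mL=-472/1189 → turn -1·90°
n=3: pose=(7,-5,E); sL=3/8, sR=30/89; mL=213/1424, mR=-15/89; mL+mR=-27/1424 → advance -1; mR−mL=-453/1424 → turn -1·90°
n=4: pose=(6,-5,S); sL=120/317, sR=24/53; mL=4428/16801, mR=-12/53; mL+mR=624/16801 → advance +1; mR−mL=-8232/16801 → turn -1·90°
n=5: pose=(6,-6,W); sL=60/121, sR=60/101; mL=4230/12221, mR=-30/101; mL+mR=600/12221 → advance +1; mR−mL=-7860/12221 → turn -1·90°

0 120/337 120/277 23820/93349 -60/277 8 -3 S
1 12/25 60/109 846/2725 -30/109 8 -4 W
2 24/41 40/87 596/3567 -20/87 7 -4 N
3 3/8 30/89 213/1424 -15/89 7 -5 E
4 120/317 24/53 4428/16801 -12/53 6 -5 S
5 60/121 60/101 4230/12221 -30/101 6 -6 W
final 5 -6 N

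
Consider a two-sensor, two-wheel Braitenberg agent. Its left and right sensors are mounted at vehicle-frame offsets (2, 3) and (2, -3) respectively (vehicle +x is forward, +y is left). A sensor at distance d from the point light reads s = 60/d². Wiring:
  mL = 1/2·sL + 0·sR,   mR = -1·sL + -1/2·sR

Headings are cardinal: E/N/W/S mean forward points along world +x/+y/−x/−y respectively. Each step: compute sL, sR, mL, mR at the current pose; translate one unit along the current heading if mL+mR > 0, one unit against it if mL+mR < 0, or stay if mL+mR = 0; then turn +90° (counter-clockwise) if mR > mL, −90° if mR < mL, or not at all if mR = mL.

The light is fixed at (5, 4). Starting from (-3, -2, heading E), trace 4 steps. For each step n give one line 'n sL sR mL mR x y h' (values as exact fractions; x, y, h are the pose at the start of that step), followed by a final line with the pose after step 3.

n=0: pose=(-3,-2,E); sL=4/3, sR=20/39; mL=2/3, mR=-62/39; mL+mR=-12/13 → advance -1; mR−mL=-88/39 → turn -1·90°
n=1: pose=(-4,-2,S); sL=3/5, sR=15/52; mL=3/10, mR=-387/520; mL+mR=-231/520 → advance -1; mR−mL=-543/520 → turn -1·90°
n=2: pose=(-4,-1,W); sL=12/37, sR=12/25; mL=6/37, mR=-522/925; mL+mR=-372/925 → advance -1; mR−mL=-672/925 → turn -1·90°
n=3: pose=(-3,-1,N); sL=6/13, sR=30/17; mL=3/13, mR=-297/221; mL+mR=-246/221 → advance -1; mR−mL=-348/221 → turn -1·90°

0 4/3 20/39 2/3 -62/39 -3 -2 E
1 3/5 15/52 3/10 -387/520 -4 -2 S
2 12/37 12/25 6/37 -522/925 -4 -1 W
3 6/13 30/17 3/13 -297/221 -3 -1 N
final -3 -2 E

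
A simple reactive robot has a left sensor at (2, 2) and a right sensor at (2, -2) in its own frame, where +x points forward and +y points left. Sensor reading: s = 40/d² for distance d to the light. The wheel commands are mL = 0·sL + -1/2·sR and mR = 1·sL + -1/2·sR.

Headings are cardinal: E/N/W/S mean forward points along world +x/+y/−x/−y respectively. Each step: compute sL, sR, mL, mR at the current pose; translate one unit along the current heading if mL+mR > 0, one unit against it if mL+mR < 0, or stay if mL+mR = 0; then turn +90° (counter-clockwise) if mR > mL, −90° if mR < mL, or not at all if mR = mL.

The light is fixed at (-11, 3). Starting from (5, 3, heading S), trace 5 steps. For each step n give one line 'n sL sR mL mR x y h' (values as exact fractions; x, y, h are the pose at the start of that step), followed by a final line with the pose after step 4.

0 5/41 1/5 -1/10 9/410 5 3 S
1 40/333 8/65 -4/65 1268/21645 5 4 E
2 20/89 20/149 -10/149 2090/13261 4 4 N
3 40/169 8/37 -4/37 804/6253 4 5 W
4 5/32 5/18 -5/36 5/288 3 5 S
final 3 6 E

n=0: pose=(5,3,S); sL=5/41, sR=1/5; mL=-1/10, mR=9/410; mL+mR=-16/205 → advance -1; mR−mL=5/41 → turn +1·90°
n=1: pose=(5,4,E); sL=40/333, sR=8/65; mL=-4/65, mR=1268/21645; mL+mR=-64/21645 → advance -1; mR−mL=40/333 → turn +1·90°
n=2: pose=(4,4,N); sL=20/89, sR=20/149; mL=-10/149, mR=2090/13261; mL+mR=1200/13261 → advance +1; mR−mL=20/89 → turn +1·90°
n=3: pose=(4,5,W); sL=40/169, sR=8/37; mL=-4/37, mR=804/6253; mL+mR=128/6253 → advance +1; mR−mL=40/169 → turn +1·90°
n=4: pose=(3,5,S); sL=5/32, sR=5/18; mL=-5/36, mR=5/288; mL+mR=-35/288 → advance -1; mR−mL=5/32 → turn +1·90°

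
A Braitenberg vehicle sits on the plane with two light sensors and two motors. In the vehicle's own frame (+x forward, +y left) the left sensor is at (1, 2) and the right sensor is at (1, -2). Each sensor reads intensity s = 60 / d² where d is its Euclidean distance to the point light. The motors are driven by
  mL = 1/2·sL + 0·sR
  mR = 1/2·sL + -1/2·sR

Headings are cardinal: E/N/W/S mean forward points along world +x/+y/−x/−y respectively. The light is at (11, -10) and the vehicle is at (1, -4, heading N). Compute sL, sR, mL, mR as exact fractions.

left sensor world pos  = (-1, -3); dL² = 193
right sensor world pos = (3, -3); dR² = 113
sL = 60/193 = 60/193
sR = 60/113 = 60/113
mL = 1/2·sL + 0·sR = 30/193
mR = 1/2·sL + -1/2·sR = -2400/21809

60/193 60/113 30/193 -2400/21809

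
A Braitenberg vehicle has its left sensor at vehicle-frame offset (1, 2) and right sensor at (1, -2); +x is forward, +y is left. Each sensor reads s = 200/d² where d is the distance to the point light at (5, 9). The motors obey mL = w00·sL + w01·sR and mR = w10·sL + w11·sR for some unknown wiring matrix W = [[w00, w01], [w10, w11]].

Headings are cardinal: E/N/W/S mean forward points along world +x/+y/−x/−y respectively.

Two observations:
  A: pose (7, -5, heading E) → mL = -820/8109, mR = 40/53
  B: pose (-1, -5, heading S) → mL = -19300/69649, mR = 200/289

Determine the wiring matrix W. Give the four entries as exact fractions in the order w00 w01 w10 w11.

1/2 -1 0 1

obs A: pose=(7,-5,E) → sL=200/153, sR=40/53, mL=-820/8109, mR=40/53
obs B: pose=(-1,-5,S) → sL=200/241, sR=200/289, mL=-19300/69649, mR=200/289
sensor matrix S = [[200/153, 40/53], [200/241, 200/289]]; det S = 157184000/564783741
solve [mL_A; mL_B] = S·[w00; w01] and [mR_A; mR_B] = S·[w10; w11]:
  w00 = 1/2, w01 = -1, w10 = 0, w11 = 1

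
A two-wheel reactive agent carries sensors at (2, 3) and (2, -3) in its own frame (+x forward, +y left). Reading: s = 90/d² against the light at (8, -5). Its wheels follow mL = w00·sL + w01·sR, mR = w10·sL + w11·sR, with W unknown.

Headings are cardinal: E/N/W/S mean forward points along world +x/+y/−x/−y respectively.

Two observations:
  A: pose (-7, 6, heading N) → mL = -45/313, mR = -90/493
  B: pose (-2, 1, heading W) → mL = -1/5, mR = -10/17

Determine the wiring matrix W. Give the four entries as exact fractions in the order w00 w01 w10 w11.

obs A: pose=(-7,6,N) → sL=90/493, sR=90/313, mL=-45/313, mR=-90/493
obs B: pose=(-2,1,W) → sL=10/17, sR=2/5, mL=-1/5, mR=-10/17
sensor matrix S = [[90/493, 90/313], [10/17, 2/5]]; det S = -14832/154309
solve [mL_A; mL_B] = S·[w00; w01] and [mR_A; mR_B] = S·[w10; w11]:
  w00 = 0, w01 = -1/2, w10 = -1, w11 = 0

0 -1/2 -1 0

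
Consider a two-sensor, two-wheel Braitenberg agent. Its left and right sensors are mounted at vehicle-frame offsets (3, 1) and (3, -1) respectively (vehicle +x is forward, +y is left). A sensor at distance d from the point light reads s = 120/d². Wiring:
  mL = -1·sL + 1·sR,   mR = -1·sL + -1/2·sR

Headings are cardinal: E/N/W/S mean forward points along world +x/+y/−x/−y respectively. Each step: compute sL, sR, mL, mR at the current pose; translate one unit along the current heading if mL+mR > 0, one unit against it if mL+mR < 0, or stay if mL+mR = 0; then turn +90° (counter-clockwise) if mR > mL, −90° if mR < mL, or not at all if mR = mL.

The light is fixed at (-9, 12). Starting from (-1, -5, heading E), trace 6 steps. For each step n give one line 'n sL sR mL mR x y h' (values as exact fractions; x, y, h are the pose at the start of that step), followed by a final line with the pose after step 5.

0 120/377 24/89 -1632/33553 -15204/33553 -1 -5 E
1 15/58 30/109 105/6322 -2505/6322 -2 -5 S
2 24/61 120/241 1536/14701 -9444/14701 -2 -4 W
3 60/109 12/25 -192/2725 -2154/2725 -1 -4 N
4 120/377 24/89 -1632/33553 -15204/33553 -1 -5 E
5 15/58 30/109 105/6322 -2505/6322 -2 -5 S
final -2 -4 W

n=0: pose=(-1,-5,E); sL=120/377, sR=24/89; mL=-1632/33553, mR=-15204/33553; mL+mR=-16836/33553 → advance -1; mR−mL=-36/89 → turn -1·90°
n=1: pose=(-2,-5,S); sL=15/58, sR=30/109; mL=105/6322, mR=-2505/6322; mL+mR=-1200/3161 → advance -1; mR−mL=-45/109 → turn -1·90°
n=2: pose=(-2,-4,W); sL=24/61, sR=120/241; mL=1536/14701, mR=-9444/14701; mL+mR=-7908/14701 → advance -1; mR−mL=-180/241 → turn -1·90°
n=3: pose=(-1,-4,N); sL=60/109, sR=12/25; mL=-192/2725, mR=-2154/2725; mL+mR=-2346/2725 → advance -1; mR−mL=-18/25 → turn -1·90°
n=4: pose=(-1,-5,E); sL=120/377, sR=24/89; mL=-1632/33553, mR=-15204/33553; mL+mR=-16836/33553 → advance -1; mR−mL=-36/89 → turn -1·90°
n=5: pose=(-2,-5,S); sL=15/58, sR=30/109; mL=105/6322, mR=-2505/6322; mL+mR=-1200/3161 → advance -1; mR−mL=-45/109 → turn -1·90°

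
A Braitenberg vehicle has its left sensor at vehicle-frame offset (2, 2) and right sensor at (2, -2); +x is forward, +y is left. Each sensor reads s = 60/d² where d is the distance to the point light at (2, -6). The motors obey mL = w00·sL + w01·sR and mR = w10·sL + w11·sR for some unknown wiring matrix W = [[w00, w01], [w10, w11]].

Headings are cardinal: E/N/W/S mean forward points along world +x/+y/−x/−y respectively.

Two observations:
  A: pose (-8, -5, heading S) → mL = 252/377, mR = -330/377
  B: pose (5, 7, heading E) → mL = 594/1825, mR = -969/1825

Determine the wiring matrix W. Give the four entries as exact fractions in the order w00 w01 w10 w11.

1/2 1/2 -1/2 -1

obs A: pose=(-8,-5,S) → sL=12/13, sR=12/29, mL=252/377, mR=-330/377
obs B: pose=(5,7,E) → sL=6/25, sR=30/73, mL=594/1825, mR=-969/1825
sensor matrix S = [[12/13, 12/29], [6/25, 30/73]]; det S = 192672/688025
solve [mL_A; mL_B] = S·[w00; w01] and [mR_A; mR_B] = S·[w10; w11]:
  w00 = 1/2, w01 = 1/2, w10 = -1/2, w11 = -1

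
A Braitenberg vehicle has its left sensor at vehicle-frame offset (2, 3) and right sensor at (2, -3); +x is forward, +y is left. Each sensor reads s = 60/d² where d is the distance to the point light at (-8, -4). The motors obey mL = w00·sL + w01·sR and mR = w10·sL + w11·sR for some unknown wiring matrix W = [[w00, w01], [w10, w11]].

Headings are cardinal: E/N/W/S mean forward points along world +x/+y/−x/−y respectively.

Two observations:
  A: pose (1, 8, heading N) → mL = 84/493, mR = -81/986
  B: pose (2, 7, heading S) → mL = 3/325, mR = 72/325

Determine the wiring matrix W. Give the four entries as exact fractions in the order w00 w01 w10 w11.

obs A: pose=(1,8,N) → sL=15/58, sR=3/17, mL=84/493, mR=-81/986
obs B: pose=(2,7,S) → sL=6/25, sR=6/13, mL=3/325, mR=72/325
sensor matrix S = [[15/58, 3/17], [6/25, 6/13]]; det S = 12339/160225
solve [mL_A; mL_B] = S·[w00; w01] and [mR_A; mR_B] = S·[w10; w11]:
  w00 = 1, w01 = -1/2, w10 = -1, w11 = 1

1 -1/2 -1 1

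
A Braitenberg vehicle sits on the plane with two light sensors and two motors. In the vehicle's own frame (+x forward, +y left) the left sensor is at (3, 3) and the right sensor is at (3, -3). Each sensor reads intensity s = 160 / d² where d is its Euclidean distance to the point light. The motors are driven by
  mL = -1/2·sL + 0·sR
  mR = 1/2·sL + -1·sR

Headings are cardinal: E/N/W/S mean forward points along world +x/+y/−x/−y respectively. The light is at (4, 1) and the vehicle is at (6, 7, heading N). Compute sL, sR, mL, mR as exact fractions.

80/41 80/53 -40/41 -1160/2173

left sensor world pos  = (3, 10); dL² = 82
right sensor world pos = (9, 10); dR² = 106
sL = 160/82 = 80/41
sR = 160/106 = 80/53
mL = -1/2·sL + 0·sR = -40/41
mR = 1/2·sL + -1·sR = -1160/2173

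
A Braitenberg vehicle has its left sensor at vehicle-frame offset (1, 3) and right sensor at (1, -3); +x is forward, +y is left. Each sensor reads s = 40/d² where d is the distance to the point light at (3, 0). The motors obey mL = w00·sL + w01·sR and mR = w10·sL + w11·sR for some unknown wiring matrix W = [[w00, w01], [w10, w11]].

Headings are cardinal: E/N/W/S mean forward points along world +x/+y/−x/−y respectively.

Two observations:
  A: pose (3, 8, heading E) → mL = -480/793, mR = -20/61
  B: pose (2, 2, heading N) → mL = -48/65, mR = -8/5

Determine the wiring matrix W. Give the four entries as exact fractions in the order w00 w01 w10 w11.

1/2 -1/2 -1 0

obs A: pose=(3,8,E) → sL=20/61, sR=20/13, mL=-480/793, mR=-20/61
obs B: pose=(2,2,N) → sL=8/5, sR=40/13, mL=-48/65, mR=-8/5
sensor matrix S = [[20/61, 20/13], [8/5, 40/13]]; det S = -1152/793
solve [mL_A; mL_B] = S·[w00; w01] and [mR_A; mR_B] = S·[w10; w11]:
  w00 = 1/2, w01 = -1/2, w10 = -1, w11 = 0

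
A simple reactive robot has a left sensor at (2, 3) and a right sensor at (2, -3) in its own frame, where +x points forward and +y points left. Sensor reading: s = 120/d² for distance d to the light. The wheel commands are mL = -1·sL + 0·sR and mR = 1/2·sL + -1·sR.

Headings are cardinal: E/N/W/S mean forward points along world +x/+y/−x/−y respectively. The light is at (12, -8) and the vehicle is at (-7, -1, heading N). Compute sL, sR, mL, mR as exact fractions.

left sensor world pos  = (-10, 1); dL² = 565
right sensor world pos = (-4, 1); dR² = 337
sL = 120/565 = 24/113
sR = 120/337 = 120/337
mL = -1·sL + 0·sR = -24/113
mR = 1/2·sL + -1·sR = -9516/38081

24/113 120/337 -24/113 -9516/38081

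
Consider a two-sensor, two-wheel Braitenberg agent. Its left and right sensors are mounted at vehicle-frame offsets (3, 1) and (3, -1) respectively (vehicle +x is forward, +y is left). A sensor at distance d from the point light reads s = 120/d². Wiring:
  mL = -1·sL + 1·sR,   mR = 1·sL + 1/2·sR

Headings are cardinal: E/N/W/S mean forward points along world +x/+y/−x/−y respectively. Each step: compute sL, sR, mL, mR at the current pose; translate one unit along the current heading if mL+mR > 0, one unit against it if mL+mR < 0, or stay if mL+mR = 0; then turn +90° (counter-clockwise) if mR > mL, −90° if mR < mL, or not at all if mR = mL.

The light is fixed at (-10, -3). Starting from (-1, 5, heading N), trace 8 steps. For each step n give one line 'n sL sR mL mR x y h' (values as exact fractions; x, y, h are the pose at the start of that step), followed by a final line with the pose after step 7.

0 24/37 120/221 -864/8177 7524/8177 -1 5 N
1 6/5 15/17 -27/85 279/170 -1 6 W
2 40/39 24/17 256/663 1148/663 -2 6 S
3 60/101 12/17 192/1717 1626/1717 -2 5 E
4 24/37 120/221 -864/8177 7524/8177 -1 5 N
5 6/5 15/17 -27/85 279/170 -1 6 W
6 40/39 24/17 256/663 1148/663 -2 6 S
7 60/101 12/17 192/1717 1626/1717 -2 5 E
final -1 5 N

n=0: pose=(-1,5,N); sL=24/37, sR=120/221; mL=-864/8177, mR=7524/8177; mL+mR=180/221 → advance +1; mR−mL=8388/8177 → turn +1·90°
n=1: pose=(-1,6,W); sL=6/5, sR=15/17; mL=-27/85, mR=279/170; mL+mR=45/34 → advance +1; mR−mL=333/170 → turn +1·90°
n=2: pose=(-2,6,S); sL=40/39, sR=24/17; mL=256/663, mR=1148/663; mL+mR=36/17 → advance +1; mR−mL=892/663 → turn +1·90°
n=3: pose=(-2,5,E); sL=60/101, sR=12/17; mL=192/1717, mR=1626/1717; mL+mR=18/17 → advance +1; mR−mL=1434/1717 → turn +1·90°
n=4: pose=(-1,5,N); sL=24/37, sR=120/221; mL=-864/8177, mR=7524/8177; mL+mR=180/221 → advance +1; mR−mL=8388/8177 → turn +1·90°
n=5: pose=(-1,6,W); sL=6/5, sR=15/17; mL=-27/85, mR=279/170; mL+mR=45/34 → advance +1; mR−mL=333/170 → turn +1·90°
n=6: pose=(-2,6,S); sL=40/39, sR=24/17; mL=256/663, mR=1148/663; mL+mR=36/17 → advance +1; mR−mL=892/663 → turn +1·90°
n=7: pose=(-2,5,E); sL=60/101, sR=12/17; mL=192/1717, mR=1626/1717; mL+mR=18/17 → advance +1; mR−mL=1434/1717 → turn +1·90°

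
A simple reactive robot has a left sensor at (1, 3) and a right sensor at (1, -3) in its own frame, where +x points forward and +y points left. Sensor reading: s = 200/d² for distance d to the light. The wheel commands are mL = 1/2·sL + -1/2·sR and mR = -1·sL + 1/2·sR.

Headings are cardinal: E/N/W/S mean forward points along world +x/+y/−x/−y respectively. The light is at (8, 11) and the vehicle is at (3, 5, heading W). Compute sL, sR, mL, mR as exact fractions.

left sensor world pos  = (2, 2); dL² = 117
right sensor world pos = (2, 8); dR² = 45
sL = 200/117 = 200/117
sR = 200/45 = 40/9
mL = 1/2·sL + -1/2·sR = -160/117
mR = -1·sL + 1/2·sR = 20/39

200/117 40/9 -160/117 20/39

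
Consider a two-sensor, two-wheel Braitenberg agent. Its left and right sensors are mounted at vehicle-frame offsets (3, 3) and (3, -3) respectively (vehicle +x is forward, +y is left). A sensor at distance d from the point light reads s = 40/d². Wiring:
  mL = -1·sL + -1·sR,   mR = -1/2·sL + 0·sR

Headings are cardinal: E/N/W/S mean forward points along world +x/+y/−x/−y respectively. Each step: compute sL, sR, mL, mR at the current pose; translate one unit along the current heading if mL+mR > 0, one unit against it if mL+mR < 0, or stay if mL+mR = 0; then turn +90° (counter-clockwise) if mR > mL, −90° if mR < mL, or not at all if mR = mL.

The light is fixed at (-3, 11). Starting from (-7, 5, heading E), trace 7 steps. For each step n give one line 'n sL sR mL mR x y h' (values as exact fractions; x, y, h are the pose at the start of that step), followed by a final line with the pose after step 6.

0 4 20/41 -184/41 -2 -7 5 E
1 40/73 40/13 -3440/949 -20/73 -8 5 N
2 10/41 1/2 -61/82 -5/41 -8 4 W
3 40/101 40/149 -10000/15049 -20/101 -7 4 S
4 4 20/41 -184/41 -2 -7 5 E
5 40/73 40/13 -3440/949 -20/73 -8 5 N
6 10/41 1/2 -61/82 -5/41 -8 4 W
final -7 4 S

n=0: pose=(-7,5,E); sL=4, sR=20/41; mL=-184/41, mR=-2; mL+mR=-266/41 → advance -1; mR−mL=102/41 → turn +1·90°
n=1: pose=(-8,5,N); sL=40/73, sR=40/13; mL=-3440/949, mR=-20/73; mL+mR=-3700/949 → advance -1; mR−mL=3180/949 → turn +1·90°
n=2: pose=(-8,4,W); sL=10/41, sR=1/2; mL=-61/82, mR=-5/41; mL+mR=-71/82 → advance -1; mR−mL=51/82 → turn +1·90°
n=3: pose=(-7,4,S); sL=40/101, sR=40/149; mL=-10000/15049, mR=-20/101; mL+mR=-12980/15049 → advance -1; mR−mL=7020/15049 → turn +1·90°
n=4: pose=(-7,5,E); sL=4, sR=20/41; mL=-184/41, mR=-2; mL+mR=-266/41 → advance -1; mR−mL=102/41 → turn +1·90°
n=5: pose=(-8,5,N); sL=40/73, sR=40/13; mL=-3440/949, mR=-20/73; mL+mR=-3700/949 → advance -1; mR−mL=3180/949 → turn +1·90°
n=6: pose=(-8,4,W); sL=10/41, sR=1/2; mL=-61/82, mR=-5/41; mL+mR=-71/82 → advance -1; mR−mL=51/82 → turn +1·90°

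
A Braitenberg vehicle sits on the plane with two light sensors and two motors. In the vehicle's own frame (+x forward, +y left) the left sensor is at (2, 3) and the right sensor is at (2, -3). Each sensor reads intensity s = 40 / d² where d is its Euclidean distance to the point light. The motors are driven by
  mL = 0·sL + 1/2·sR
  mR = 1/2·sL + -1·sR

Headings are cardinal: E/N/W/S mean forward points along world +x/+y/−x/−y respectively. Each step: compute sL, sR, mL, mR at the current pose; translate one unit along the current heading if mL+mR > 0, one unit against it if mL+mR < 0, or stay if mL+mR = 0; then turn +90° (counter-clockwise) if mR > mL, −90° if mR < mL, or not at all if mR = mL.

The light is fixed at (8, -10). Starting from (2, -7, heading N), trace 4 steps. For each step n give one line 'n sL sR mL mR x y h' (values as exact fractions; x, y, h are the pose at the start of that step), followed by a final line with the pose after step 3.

0 20/53 20/17 10/17 -890/901 2 -7 N
1 40/41 40/17 20/17 -1300/697 2 -8 E
2 5/2 2/5 1/5 17/20 1 -8 S
3 40/41 40/29 20/29 -1060/1189 1 -9 E
final 0 -9 S

n=0: pose=(2,-7,N); sL=20/53, sR=20/17; mL=10/17, mR=-890/901; mL+mR=-360/901 → advance -1; mR−mL=-1420/901 → turn -1·90°
n=1: pose=(2,-8,E); sL=40/41, sR=40/17; mL=20/17, mR=-1300/697; mL+mR=-480/697 → advance -1; mR−mL=-2120/697 → turn -1·90°
n=2: pose=(1,-8,S); sL=5/2, sR=2/5; mL=1/5, mR=17/20; mL+mR=21/20 → advance +1; mR−mL=13/20 → turn +1·90°
n=3: pose=(1,-9,E); sL=40/41, sR=40/29; mL=20/29, mR=-1060/1189; mL+mR=-240/1189 → advance -1; mR−mL=-1880/1189 → turn -1·90°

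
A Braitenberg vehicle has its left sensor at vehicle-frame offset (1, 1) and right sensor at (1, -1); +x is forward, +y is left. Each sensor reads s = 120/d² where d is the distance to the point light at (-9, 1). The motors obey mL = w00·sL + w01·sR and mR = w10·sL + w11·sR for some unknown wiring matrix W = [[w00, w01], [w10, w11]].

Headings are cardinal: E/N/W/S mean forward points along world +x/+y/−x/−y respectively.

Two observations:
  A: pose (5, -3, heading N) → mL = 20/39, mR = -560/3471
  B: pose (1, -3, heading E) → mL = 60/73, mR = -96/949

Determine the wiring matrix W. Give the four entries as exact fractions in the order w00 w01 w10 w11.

obs A: pose=(5,-3,N) → sL=60/89, sR=20/39, mL=20/39, mR=-560/3471
obs B: pose=(1,-3,E) → sL=12/13, sR=60/73, mL=60/73, mR=-96/949
sensor matrix S = [[60/89, 20/39], [12/13, 60/73]]; det S = 88640/1097993
solve [mL_A; mL_B] = S·[w00; w01] and [mR_A; mR_B] = S·[w10; w11]:
  w00 = 0, w01 = 1, w10 = -1, w11 = 1

0 1 -1 1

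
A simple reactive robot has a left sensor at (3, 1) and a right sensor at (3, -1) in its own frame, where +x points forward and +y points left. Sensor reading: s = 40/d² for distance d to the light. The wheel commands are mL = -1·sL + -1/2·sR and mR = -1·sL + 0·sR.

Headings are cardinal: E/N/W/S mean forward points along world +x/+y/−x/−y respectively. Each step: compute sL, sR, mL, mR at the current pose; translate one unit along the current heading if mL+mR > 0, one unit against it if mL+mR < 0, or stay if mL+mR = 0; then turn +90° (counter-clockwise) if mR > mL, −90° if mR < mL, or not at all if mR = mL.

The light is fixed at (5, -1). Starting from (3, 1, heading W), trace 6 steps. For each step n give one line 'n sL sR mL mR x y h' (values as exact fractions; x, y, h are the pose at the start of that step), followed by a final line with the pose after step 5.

n=0: pose=(3,1,W); sL=20/13, sR=20/17; mL=-470/221, mR=-20/13; mL+mR=-810/221 → advance -1; mR−mL=10/17 → turn +1·90°
n=1: pose=(4,1,S); sL=40, sR=8; mL=-44, mR=-40; mL+mR=-84 → advance -1; mR−mL=4 → turn +1·90°
n=2: pose=(4,2,E); sL=2, sR=5; mL=-9/2, mR=-2; mL+mR=-13/2 → advance -1; mR−mL=5/2 → turn +1·90°
n=3: pose=(3,2,N); sL=8/9, sR=40/37; mL=-476/333, mR=-8/9; mL+mR=-772/333 → advance -1; mR−mL=20/37 → turn +1·90°
n=4: pose=(3,1,W); sL=20/13, sR=20/17; mL=-470/221, mR=-20/13; mL+mR=-810/221 → advance -1; mR−mL=10/17 → turn +1·90°
n=5: pose=(4,1,S); sL=40, sR=8; mL=-44, mR=-40; mL+mR=-84 → advance -1; mR−mL=4 → turn +1·90°

0 20/13 20/17 -470/221 -20/13 3 1 W
1 40 8 -44 -40 4 1 S
2 2 5 -9/2 -2 4 2 E
3 8/9 40/37 -476/333 -8/9 3 2 N
4 20/13 20/17 -470/221 -20/13 3 1 W
5 40 8 -44 -40 4 1 S
final 4 2 E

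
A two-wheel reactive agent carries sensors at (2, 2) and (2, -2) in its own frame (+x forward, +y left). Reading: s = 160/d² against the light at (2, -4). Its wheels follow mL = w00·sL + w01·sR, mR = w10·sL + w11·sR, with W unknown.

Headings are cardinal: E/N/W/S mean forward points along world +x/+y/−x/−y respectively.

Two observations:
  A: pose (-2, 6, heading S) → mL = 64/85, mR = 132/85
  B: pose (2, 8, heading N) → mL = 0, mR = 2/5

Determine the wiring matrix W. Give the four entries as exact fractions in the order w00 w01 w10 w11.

1 -1 1 -1/2

obs A: pose=(-2,6,S) → sL=40/17, sR=8/5, mL=64/85, mR=132/85
obs B: pose=(2,8,N) → sL=4/5, sR=4/5, mL=0, mR=2/5
sensor matrix S = [[40/17, 8/5], [4/5, 4/5]]; det S = 256/425
solve [mL_A; mL_B] = S·[w00; w01] and [mR_A; mR_B] = S·[w10; w11]:
  w00 = 1, w01 = -1, w10 = 1, w11 = -1/2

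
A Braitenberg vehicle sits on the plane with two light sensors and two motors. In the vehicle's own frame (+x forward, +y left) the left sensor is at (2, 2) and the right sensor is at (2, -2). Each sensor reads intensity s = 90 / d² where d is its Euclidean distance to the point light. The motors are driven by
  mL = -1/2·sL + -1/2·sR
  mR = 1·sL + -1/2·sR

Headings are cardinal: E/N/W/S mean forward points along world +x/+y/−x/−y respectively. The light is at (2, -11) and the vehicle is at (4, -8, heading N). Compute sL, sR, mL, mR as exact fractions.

18/5 90/41 -594/205 513/205

left sensor world pos  = (2, -6); dL² = 25
right sensor world pos = (6, -6); dR² = 41
sL = 90/25 = 18/5
sR = 90/41 = 90/41
mL = -1/2·sL + -1/2·sR = -594/205
mR = 1·sL + -1/2·sR = 513/205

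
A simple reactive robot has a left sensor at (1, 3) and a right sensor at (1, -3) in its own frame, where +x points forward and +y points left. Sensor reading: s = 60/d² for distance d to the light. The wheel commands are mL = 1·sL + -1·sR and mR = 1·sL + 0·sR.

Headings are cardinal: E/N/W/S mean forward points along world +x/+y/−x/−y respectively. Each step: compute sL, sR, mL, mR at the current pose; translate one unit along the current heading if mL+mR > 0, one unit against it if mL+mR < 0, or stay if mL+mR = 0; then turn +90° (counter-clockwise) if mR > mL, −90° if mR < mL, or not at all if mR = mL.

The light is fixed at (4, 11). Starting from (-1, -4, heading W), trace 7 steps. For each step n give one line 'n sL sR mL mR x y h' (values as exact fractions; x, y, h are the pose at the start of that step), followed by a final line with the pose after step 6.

0 1/6 1/3 -1/6 1/6 -1 -4 W
1 3/13 3/16 9/208 3/13 -1 -4 S
2 12/37 60/377 2304/13949 12/37 -1 -5 E
3 30/137 30/113 -720/15481 30/137 0 -5 N
4 60/349 60/169 -10800/58981 60/349 0 -4 W
5 15/64 15/73 135/4672 15/64 1 -4 S
6 60/173 12/73 2304/12629 60/173 1 -5 E
final 2 -5 N

n=0: pose=(-1,-4,W); sL=1/6, sR=1/3; mL=-1/6, mR=1/6; mL+mR=0 → advance +0; mR−mL=1/3 → turn +1·90°
n=1: pose=(-1,-4,S); sL=3/13, sR=3/16; mL=9/208, mR=3/13; mL+mR=57/208 → advance +1; mR−mL=3/16 → turn +1·90°
n=2: pose=(-1,-5,E); sL=12/37, sR=60/377; mL=2304/13949, mR=12/37; mL+mR=6828/13949 → advance +1; mR−mL=60/377 → turn +1·90°
n=3: pose=(0,-5,N); sL=30/137, sR=30/113; mL=-720/15481, mR=30/137; mL+mR=2670/15481 → advance +1; mR−mL=30/113 → turn +1·90°
n=4: pose=(0,-4,W); sL=60/349, sR=60/169; mL=-10800/58981, mR=60/349; mL+mR=-660/58981 → advance -1; mR−mL=60/169 → turn +1·90°
n=5: pose=(1,-4,S); sL=15/64, sR=15/73; mL=135/4672, mR=15/64; mL+mR=615/2336 → advance +1; mR−mL=15/73 → turn +1·90°
n=6: pose=(1,-5,E); sL=60/173, sR=12/73; mL=2304/12629, mR=60/173; mL+mR=6684/12629 → advance +1; mR−mL=12/73 → turn +1·90°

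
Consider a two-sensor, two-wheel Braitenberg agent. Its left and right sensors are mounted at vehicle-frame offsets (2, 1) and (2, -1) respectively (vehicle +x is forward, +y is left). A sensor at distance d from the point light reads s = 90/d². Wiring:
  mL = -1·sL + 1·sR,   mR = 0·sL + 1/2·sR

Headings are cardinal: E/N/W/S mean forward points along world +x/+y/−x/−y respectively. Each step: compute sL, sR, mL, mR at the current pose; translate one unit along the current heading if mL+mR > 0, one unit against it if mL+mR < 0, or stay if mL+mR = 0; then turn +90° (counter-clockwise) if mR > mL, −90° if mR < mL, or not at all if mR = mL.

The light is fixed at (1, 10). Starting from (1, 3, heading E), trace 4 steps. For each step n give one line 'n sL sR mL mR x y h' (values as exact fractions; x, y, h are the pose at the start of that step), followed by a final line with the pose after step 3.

0 9/4 45/34 -63/68 45/68 1 3 E
1 90/29 18/5 72/145 9/5 0 3 N
2 45/29 45/17 540/493 45/34 0 4 W
3 18/13 90/73 -144/949 45/73 -1 4 S
final -1 3 E

n=0: pose=(1,3,E); sL=9/4, sR=45/34; mL=-63/68, mR=45/68; mL+mR=-9/34 → advance -1; mR−mL=27/17 → turn +1·90°
n=1: pose=(0,3,N); sL=90/29, sR=18/5; mL=72/145, mR=9/5; mL+mR=333/145 → advance +1; mR−mL=189/145 → turn +1·90°
n=2: pose=(0,4,W); sL=45/29, sR=45/17; mL=540/493, mR=45/34; mL+mR=2385/986 → advance +1; mR−mL=225/986 → turn +1·90°
n=3: pose=(-1,4,S); sL=18/13, sR=90/73; mL=-144/949, mR=45/73; mL+mR=441/949 → advance +1; mR−mL=729/949 → turn +1·90°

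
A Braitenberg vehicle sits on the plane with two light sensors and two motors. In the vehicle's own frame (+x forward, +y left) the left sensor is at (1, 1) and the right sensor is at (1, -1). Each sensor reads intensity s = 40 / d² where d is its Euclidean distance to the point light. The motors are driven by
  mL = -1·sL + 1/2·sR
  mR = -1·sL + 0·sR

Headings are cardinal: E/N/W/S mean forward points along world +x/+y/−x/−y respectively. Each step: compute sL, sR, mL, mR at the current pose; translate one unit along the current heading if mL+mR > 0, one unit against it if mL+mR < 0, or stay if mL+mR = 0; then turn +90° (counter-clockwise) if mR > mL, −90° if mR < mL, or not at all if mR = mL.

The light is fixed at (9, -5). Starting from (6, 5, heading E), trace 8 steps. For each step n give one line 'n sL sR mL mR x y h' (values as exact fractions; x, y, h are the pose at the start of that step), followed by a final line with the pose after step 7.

0 8/25 8/17 -36/425 -8/25 6 5 E
1 4/9 20/53 -122/477 -4/9 5 5 S
2 8/25 40/169 -852/4225 -8/25 5 6 W
3 1/4 10/37 -17/148 -1/4 6 6 N
4 8/25 8/17 -36/425 -8/25 6 5 E
5 4/9 20/53 -122/477 -4/9 5 5 S
6 8/25 40/169 -852/4225 -8/25 5 6 W
7 1/4 10/37 -17/148 -1/4 6 6 N
final 6 5 E

n=0: pose=(6,5,E); sL=8/25, sR=8/17; mL=-36/425, mR=-8/25; mL+mR=-172/425 → advance -1; mR−mL=-4/17 → turn -1·90°
n=1: pose=(5,5,S); sL=4/9, sR=20/53; mL=-122/477, mR=-4/9; mL+mR=-334/477 → advance -1; mR−mL=-10/53 → turn -1·90°
n=2: pose=(5,6,W); sL=8/25, sR=40/169; mL=-852/4225, mR=-8/25; mL+mR=-2204/4225 → advance -1; mR−mL=-20/169 → turn -1·90°
n=3: pose=(6,6,N); sL=1/4, sR=10/37; mL=-17/148, mR=-1/4; mL+mR=-27/74 → advance -1; mR−mL=-5/37 → turn -1·90°
n=4: pose=(6,5,E); sL=8/25, sR=8/17; mL=-36/425, mR=-8/25; mL+mR=-172/425 → advance -1; mR−mL=-4/17 → turn -1·90°
n=5: pose=(5,5,S); sL=4/9, sR=20/53; mL=-122/477, mR=-4/9; mL+mR=-334/477 → advance -1; mR−mL=-10/53 → turn -1·90°
n=6: pose=(5,6,W); sL=8/25, sR=40/169; mL=-852/4225, mR=-8/25; mL+mR=-2204/4225 → advance -1; mR−mL=-20/169 → turn -1·90°
n=7: pose=(6,6,N); sL=1/4, sR=10/37; mL=-17/148, mR=-1/4; mL+mR=-27/74 → advance -1; mR−mL=-5/37 → turn -1·90°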